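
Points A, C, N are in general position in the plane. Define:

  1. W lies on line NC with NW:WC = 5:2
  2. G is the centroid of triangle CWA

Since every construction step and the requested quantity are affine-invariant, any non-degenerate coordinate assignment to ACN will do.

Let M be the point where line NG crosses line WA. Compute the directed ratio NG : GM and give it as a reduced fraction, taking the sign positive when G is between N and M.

Work in coordinates with A = (0, 0), C = (1, 0), N = (0, 1).
1. W lies on line NC with NW:WC = 5:2 ⇒ W = (5/7, 2/7)
2. G is the centroid of triangle CWA ⇒ G = (4/7, 2/21)
line NG meets WA at M = (60/119, 24/119)
G = N + t·(M−N) with t = 17/15, so NG:GM = 17/15:-2/15

NG:GM = -17/2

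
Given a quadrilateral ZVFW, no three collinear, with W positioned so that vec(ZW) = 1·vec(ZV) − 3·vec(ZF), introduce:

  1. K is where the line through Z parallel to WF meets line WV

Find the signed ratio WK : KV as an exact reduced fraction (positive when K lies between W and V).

WK:KV = -1/4

Set Z = (0, 0), V = (1, 0), F = (0, 1), W = (1, -3); any affine frame gives the same invariant.
1. K is where the line through Z parallel to WF meets line WV ⇒ K = (1, -4)
K = W + t·(V−W) with t = -1/3, so WK:KV = t:(1−t) = -1/3:4/3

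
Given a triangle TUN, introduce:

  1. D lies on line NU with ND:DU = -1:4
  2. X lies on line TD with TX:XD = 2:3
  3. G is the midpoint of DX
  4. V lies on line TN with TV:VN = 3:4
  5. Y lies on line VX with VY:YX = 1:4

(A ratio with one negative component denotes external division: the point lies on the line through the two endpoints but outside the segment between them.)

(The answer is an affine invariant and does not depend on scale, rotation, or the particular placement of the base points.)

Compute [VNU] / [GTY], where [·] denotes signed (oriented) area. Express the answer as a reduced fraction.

Work in coordinates with T = (0, 0), U = (1, 0), N = (0, 1).
1. D lies on line NU with ND:DU = -1:4 ⇒ D = (-1/3, 4/3)
2. X lies on line TD with TX:XD = 2:3 ⇒ X = (-2/15, 8/15)
3. G is the midpoint of DX ⇒ G = (-7/30, 14/15)
4. V lies on line TN with TV:VN = 3:4 ⇒ V = (0, 3/7)
5. Y lies on line VX with VY:YX = 1:4 ⇒ Y = (-2/75, 236/525)
2·[VNU] = -4/7, 2·[GTY] = 2/25
[VNU]:[GTY] = -4/7:2/25 = -50/7

[VNU]:[GTY] = -50/7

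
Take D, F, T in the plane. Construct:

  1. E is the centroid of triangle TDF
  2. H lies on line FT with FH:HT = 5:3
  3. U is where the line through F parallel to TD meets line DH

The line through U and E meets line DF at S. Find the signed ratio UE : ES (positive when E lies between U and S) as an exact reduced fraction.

Set D = (0, 0), F = (1, 0), T = (0, 1); any affine frame gives the same invariant.
1. E is the centroid of triangle TDF ⇒ E = (1/3, 1/3)
2. H lies on line FT with FH:HT = 5:3 ⇒ H = (3/8, 5/8)
3. U is where the line through F parallel to TD meets line DH ⇒ U = (1, 5/3)
line UE meets DF at S = (1/6, 0)
E = U + t·(S−U) with t = 4/5, so UE:ES = 4/5:1/5

UE:ES = 4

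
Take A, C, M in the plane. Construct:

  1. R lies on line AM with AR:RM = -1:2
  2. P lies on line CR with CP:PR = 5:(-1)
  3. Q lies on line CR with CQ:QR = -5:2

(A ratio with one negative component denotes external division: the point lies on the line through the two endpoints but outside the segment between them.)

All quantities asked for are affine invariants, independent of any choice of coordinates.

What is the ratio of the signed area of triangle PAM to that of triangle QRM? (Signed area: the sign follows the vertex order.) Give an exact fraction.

[PAM]:[QRM] = 3/16

Assign A = (0, 0), C = (1, 0), M = (0, 1) — the answer is frame-independent, so this choice is without loss of generality.
1. R lies on line AM with AR:RM = -1:2 ⇒ R = (0, -1)
2. P lies on line CR with CP:PR = 5:(-1) ⇒ P = (-1/4, -5/4)
3. Q lies on line CR with CQ:QR = -5:2 ⇒ Q = (-2/3, -5/3)
2·[PAM] = 1/4, 2·[QRM] = 4/3
[PAM]:[QRM] = 1/4:4/3 = 3/16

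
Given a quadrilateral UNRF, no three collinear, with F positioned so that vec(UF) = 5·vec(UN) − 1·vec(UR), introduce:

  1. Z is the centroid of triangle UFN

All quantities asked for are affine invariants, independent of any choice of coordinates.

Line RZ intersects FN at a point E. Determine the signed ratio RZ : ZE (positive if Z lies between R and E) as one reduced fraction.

RZ:ZE = -10

Assign U = (0, 0), N = (1, 0), R = (0, 1), F = (5, -1) — the answer is frame-independent, so this choice is without loss of generality.
1. Z is the centroid of triangle UFN ⇒ Z = (2, -1/3)
line RZ meets FN at E = (9/5, -1/5)
Z = R + t·(E−R) with t = 10/9, so RZ:ZE = 10/9:-1/9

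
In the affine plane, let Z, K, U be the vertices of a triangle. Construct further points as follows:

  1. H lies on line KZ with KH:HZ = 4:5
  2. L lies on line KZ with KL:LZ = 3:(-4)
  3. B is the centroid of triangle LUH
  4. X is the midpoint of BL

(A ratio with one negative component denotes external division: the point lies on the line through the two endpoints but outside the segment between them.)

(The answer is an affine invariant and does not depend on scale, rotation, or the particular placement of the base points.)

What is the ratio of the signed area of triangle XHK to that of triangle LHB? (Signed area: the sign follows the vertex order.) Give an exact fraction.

[XHK]:[LHB] = -2/31

Choose coordinates Z = (0, 0), K = (1, 0), U = (0, 1).
1. H lies on line KZ with KH:HZ = 4:5 ⇒ H = (5/9, 0)
2. L lies on line KZ with KL:LZ = 3:(-4) ⇒ L = (4, 0)
3. B is the centroid of triangle LUH ⇒ B = (41/27, 1/3)
4. X is the midpoint of BL ⇒ X = (149/54, 1/6)
2·[XHK] = 2/27, 2·[LHB] = -31/27
[XHK]:[LHB] = 2/27:-31/27 = -2/31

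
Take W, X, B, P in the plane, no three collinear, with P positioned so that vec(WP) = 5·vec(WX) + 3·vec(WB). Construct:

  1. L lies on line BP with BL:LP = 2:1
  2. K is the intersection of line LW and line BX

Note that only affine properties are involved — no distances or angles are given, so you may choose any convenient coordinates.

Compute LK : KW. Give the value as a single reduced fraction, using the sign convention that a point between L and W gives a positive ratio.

LK:KW = 14/3

Set W = (0, 0), X = (1, 0), B = (0, 1), P = (5, 3); any affine frame gives the same invariant.
1. L lies on line BP with BL:LP = 2:1 ⇒ L = (10/3, 7/3)
2. K is the intersection of line LW and line BX ⇒ K = (10/17, 7/17)
K = L + t·(W−L) with t = 14/17, so LK:KW = t:(1−t) = 14/17:3/17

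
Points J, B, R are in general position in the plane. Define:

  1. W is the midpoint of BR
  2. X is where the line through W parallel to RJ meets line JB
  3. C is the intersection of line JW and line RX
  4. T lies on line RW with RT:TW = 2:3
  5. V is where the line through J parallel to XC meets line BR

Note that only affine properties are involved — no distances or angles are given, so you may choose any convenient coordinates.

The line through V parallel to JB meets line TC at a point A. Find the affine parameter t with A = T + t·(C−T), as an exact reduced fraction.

Assign J = (0, 0), B = (1, 0), R = (0, 1) — the answer is frame-independent, so this choice is without loss of generality.
1. W is the midpoint of BR ⇒ W = (1/2, 1/2)
2. X is where the line through W parallel to RJ meets line JB ⇒ X = (1/2, 0)
3. C is the intersection of line JW and line RX ⇒ C = (1/3, 1/3)
4. T lies on line RW with RT:TW = 2:3 ⇒ T = (1/5, 4/5)
5. V is where the line through J parallel to XC meets line BR ⇒ V = (-1, 2)
through V parallel to JB: direction (1, 0); meets TC at A = (-1/7, 2)
A = T + t·(C−T) with t = -18/7

t = -18/7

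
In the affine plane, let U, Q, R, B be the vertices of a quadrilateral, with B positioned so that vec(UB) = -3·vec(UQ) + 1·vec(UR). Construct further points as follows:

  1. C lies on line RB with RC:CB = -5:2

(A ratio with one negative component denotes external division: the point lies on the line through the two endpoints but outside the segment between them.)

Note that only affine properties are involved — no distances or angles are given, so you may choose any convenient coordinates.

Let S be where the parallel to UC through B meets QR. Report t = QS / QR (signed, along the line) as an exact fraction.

Choose coordinates U = (0, 0), Q = (1, 0), R = (0, 1), B = (-3, 1).
1. C lies on line RB with RC:CB = -5:2 ⇒ C = (-5, 1)
through B parallel to UC: direction (-5, 1); meets QR at S = (3/4, 1/4)
S = Q + t·(R−Q) with t = 1/4

t = 1/4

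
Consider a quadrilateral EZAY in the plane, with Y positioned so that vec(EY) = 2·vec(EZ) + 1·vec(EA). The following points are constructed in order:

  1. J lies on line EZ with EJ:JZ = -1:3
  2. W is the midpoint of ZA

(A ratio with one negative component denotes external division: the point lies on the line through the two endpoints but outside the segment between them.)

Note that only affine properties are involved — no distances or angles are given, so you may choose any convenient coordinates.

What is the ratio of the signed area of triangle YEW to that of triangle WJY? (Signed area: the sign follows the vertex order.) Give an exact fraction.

[YEW]:[WJY] = -2

Set E = (0, 0), Z = (1, 0), A = (0, 1), Y = (2, 1); any affine frame gives the same invariant.
1. J lies on line EZ with EJ:JZ = -1:3 ⇒ J = (-1/2, 0)
2. W is the midpoint of ZA ⇒ W = (1/2, 1/2)
2·[YEW] = -1/2, 2·[WJY] = 1/4
[YEW]:[WJY] = -1/2:1/4 = -2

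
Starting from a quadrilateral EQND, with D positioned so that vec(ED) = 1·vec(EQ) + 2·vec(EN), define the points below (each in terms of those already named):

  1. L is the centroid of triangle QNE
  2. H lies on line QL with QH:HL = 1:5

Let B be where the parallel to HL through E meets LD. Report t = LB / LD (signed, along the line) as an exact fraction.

Choose coordinates E = (0, 0), Q = (1, 0), N = (0, 1), D = (1, 2).
1. L is the centroid of triangle QNE ⇒ L = (1/3, 1/3)
2. H lies on line QL with QH:HL = 1:5 ⇒ H = (8/9, 1/18)
through E parallel to HL: direction (-5/9, 5/18); meets LD at B = (1/6, -1/12)
B = L + t·(D−L) with t = -1/4

t = -1/4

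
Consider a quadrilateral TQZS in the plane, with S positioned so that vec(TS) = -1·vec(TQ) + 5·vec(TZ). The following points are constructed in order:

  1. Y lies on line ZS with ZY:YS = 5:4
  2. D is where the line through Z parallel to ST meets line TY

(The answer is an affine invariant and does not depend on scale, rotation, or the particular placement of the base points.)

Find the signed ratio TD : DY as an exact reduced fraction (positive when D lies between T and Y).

Work in coordinates with T = (0, 0), Q = (1, 0), Z = (0, 1), S = (-1, 5).
1. Y lies on line ZS with ZY:YS = 5:4 ⇒ Y = (-5/9, 29/9)
2. D is where the line through Z parallel to ST meets line TY ⇒ D = (-5/4, 29/4)
D = T + t·(Y−T) with t = 9/4, so TD:DY = t:(1−t) = 9/4:-5/4

TD:DY = -9/5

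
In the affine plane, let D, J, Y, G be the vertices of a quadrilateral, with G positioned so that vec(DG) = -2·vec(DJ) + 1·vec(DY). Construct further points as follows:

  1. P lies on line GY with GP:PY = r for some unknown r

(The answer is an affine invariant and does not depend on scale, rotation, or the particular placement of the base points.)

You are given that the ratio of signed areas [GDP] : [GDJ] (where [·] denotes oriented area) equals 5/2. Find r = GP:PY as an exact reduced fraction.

r = -5

Work in coordinates with D = (0, 0), J = (1, 0), Y = (0, 1), G = (-2, 1).
1. With GP:PY = r, write λ = r/(r+1) so P = G + λ·(Y−G); P is affine-linear in λ
Every point depending on P is an affine combination of P and λ-independent points, so each such coordinate is linear in λ; the λ² term in each signed area is a multiple of (Y−G)×(Y−G) = 0, so 2·[GDP] and 2·[GDJ] are each linear in λ. Evaluating at λ=0 and λ=1:
  2·[GDP] = 2·λ,   2·[GDJ] = 1
So [GDP]:[GDJ] = (2·λ) / (1). Setting this equal to 5/2:
  2·λ = 5/2·(1)  ⇒  λ = 5/4
Then r = λ/(1−λ) = (5/4)/(-1/4) = -5. Check: with r = -5, P = (1/2, 1) and [GDP]:[GDJ] = 5/2 as required.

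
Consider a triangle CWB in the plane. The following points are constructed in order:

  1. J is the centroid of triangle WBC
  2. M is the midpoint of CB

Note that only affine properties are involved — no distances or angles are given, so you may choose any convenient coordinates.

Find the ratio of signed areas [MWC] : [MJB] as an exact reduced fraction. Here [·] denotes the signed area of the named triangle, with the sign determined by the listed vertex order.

Work in coordinates with C = (0, 0), W = (1, 0), B = (0, 1).
1. J is the centroid of triangle WBC ⇒ J = (1/3, 1/3)
2. M is the midpoint of CB ⇒ M = (0, 1/2)
2·[MWC] = -1/2, 2·[MJB] = 1/6
[MWC]:[MJB] = -1/2:1/6 = -3

[MWC]:[MJB] = -3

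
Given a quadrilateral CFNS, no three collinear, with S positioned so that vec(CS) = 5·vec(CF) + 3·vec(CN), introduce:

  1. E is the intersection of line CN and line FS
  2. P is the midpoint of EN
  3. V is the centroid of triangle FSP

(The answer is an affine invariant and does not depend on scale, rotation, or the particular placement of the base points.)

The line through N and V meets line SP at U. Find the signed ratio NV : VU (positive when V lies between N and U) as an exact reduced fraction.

NV:VU = -19/4

Work in coordinates with C = (0, 0), F = (1, 0), N = (0, 1), S = (5, 3).
1. E is the intersection of line CN and line FS ⇒ E = (0, -3/4)
2. P is the midpoint of EN ⇒ P = (0, 1/8)
3. V is the centroid of triangle FSP ⇒ V = (2, 25/24)
line NV meets SP at U = (30/19, 157/152)
V = N + t·(U−N) with t = 19/15, so NV:VU = 19/15:-4/15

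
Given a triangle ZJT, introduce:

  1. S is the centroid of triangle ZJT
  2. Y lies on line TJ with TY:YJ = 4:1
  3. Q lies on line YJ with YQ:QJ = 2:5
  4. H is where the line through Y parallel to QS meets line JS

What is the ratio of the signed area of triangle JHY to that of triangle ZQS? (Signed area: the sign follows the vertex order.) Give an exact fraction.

[JHY]:[ZQS] = -49/125

Work in coordinates with Z = (0, 0), J = (1, 0), T = (0, 1).
1. S is the centroid of triangle ZJT ⇒ S = (1/3, 1/3)
2. Y lies on line TJ with TY:YJ = 4:1 ⇒ Y = (4/5, 1/5)
3. Q lies on line YJ with YQ:QJ = 2:5 ⇒ Q = (6/7, 1/7)
4. H is where the line through Y parallel to QS meets line JS ⇒ H = (1/15, 7/15)
2·[JHY] = -7/75, 2·[ZQS] = 5/21
[JHY]:[ZQS] = -7/75:5/21 = -49/125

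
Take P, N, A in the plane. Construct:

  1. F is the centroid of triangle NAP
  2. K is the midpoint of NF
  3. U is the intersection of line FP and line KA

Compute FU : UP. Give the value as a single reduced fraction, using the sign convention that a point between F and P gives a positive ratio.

FU:UP = -1/4

Assign P = (0, 0), N = (1, 0), A = (0, 1) — the answer is frame-independent, so this choice is without loss of generality.
1. F is the centroid of triangle NAP ⇒ F = (1/3, 1/3)
2. K is the midpoint of NF ⇒ K = (2/3, 1/6)
3. U is the intersection of line FP and line KA ⇒ U = (4/9, 4/9)
U = F + t·(P−F) with t = -1/3, so FU:UP = t:(1−t) = -1/3:4/3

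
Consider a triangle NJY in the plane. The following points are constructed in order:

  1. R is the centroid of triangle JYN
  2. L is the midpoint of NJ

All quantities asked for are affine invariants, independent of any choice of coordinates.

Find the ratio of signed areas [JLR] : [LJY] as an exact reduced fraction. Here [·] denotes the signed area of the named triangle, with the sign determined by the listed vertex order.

Choose coordinates N = (0, 0), J = (1, 0), Y = (0, 1).
1. R is the centroid of triangle JYN ⇒ R = (1/3, 1/3)
2. L is the midpoint of NJ ⇒ L = (1/2, 0)
2·[JLR] = -1/6, 2·[LJY] = 1/2
[JLR]:[LJY] = -1/6:1/2 = -1/3

[JLR]:[LJY] = -1/3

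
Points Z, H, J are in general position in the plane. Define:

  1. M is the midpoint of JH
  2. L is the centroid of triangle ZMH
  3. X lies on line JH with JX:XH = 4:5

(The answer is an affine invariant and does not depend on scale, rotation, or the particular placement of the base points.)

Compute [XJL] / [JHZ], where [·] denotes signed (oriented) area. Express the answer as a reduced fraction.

[XJL]:[JHZ] = -4/27

Work in coordinates with Z = (0, 0), H = (1, 0), J = (0, 1).
1. M is the midpoint of JH ⇒ M = (1/2, 1/2)
2. L is the centroid of triangle ZMH ⇒ L = (1/2, 1/6)
3. X lies on line JH with JX:XH = 4:5 ⇒ X = (4/9, 5/9)
2·[XJL] = 4/27, 2·[JHZ] = -1
[XJL]:[JHZ] = 4/27:-1 = -4/27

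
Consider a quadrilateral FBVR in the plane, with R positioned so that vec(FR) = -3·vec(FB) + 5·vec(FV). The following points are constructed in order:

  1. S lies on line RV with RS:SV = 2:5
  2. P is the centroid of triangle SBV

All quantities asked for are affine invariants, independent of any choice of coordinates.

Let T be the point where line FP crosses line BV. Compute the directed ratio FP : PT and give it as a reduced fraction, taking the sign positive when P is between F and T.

Choose coordinates F = (0, 0), B = (1, 0), V = (0, 1), R = (-3, 5).
1. S lies on line RV with RS:SV = 2:5 ⇒ S = (-15/7, 27/7)
2. P is the centroid of triangle SBV ⇒ P = (-8/21, 34/21)
line FP meets BV at T = (-4/13, 17/13)
P = F + t·(T−F) with t = 26/21, so FP:PT = 26/21:-5/21

FP:PT = -26/5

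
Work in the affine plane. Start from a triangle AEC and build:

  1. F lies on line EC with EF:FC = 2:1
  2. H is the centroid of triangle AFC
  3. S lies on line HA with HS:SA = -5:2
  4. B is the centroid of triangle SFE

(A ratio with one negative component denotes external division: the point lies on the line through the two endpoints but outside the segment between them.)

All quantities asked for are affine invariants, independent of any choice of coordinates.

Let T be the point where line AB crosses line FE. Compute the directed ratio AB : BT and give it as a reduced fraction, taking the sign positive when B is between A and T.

Work in coordinates with A = (0, 0), E = (1, 0), C = (0, 1).
1. F lies on line EC with EF:FC = 2:1 ⇒ F = (1/3, 2/3)
2. H is the centroid of triangle AFC ⇒ H = (1/9, 5/9)
3. S lies on line HA with HS:SA = -5:2 ⇒ S = (-2/27, -10/27)
4. B is the centroid of triangle SFE ⇒ B = (34/81, 8/81)
line AB meets FE at T = (17/21, 4/21)
B = A + t·(T−A) with t = 14/27, so AB:BT = 14/27:13/27

AB:BT = 14/13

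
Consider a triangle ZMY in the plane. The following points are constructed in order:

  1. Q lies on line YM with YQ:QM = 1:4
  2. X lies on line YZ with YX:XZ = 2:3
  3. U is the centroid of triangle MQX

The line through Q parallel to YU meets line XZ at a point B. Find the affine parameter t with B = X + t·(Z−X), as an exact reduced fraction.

t = -7/9

Choose coordinates Z = (0, 0), M = (1, 0), Y = (0, 1).
1. Q lies on line YM with YQ:QM = 1:4 ⇒ Q = (1/5, 4/5)
2. X lies on line YZ with YX:XZ = 2:3 ⇒ X = (0, 3/5)
3. U is the centroid of triangle MQX ⇒ U = (2/5, 7/15)
through Q parallel to YU: direction (2/5, -8/15); meets XZ at B = (0, 16/15)
B = X + t·(Z−X) with t = -7/9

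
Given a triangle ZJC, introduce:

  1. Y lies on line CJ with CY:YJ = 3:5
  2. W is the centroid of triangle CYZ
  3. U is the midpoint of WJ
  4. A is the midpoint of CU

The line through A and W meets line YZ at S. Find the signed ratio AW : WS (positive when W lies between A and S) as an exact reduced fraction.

Set Z = (0, 0), J = (1, 0), C = (0, 1); any affine frame gives the same invariant.
1. Y lies on line CJ with CY:YJ = 3:5 ⇒ Y = (3/8, 5/8)
2. W is the centroid of triangle CYZ ⇒ W = (1/8, 13/24)
3. U is the midpoint of WJ ⇒ U = (9/16, 13/48)
4. A is the midpoint of CU ⇒ A = (9/32, 61/96)
line AW meets YZ at S = (7/16, 35/48)
W = A + t·(S−A) with t = -1, so AW:WS = -1:2

AW:WS = -1/2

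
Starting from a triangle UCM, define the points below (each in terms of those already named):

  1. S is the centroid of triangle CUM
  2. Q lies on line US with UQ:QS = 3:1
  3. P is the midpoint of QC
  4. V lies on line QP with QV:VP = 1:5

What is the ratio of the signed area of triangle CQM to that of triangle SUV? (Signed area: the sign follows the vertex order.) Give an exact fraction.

Work in coordinates with U = (0, 0), C = (1, 0), M = (0, 1).
1. S is the centroid of triangle CUM ⇒ S = (1/3, 1/3)
2. Q lies on line US with UQ:QS = 3:1 ⇒ Q = (1/4, 1/4)
3. P is the midpoint of QC ⇒ P = (5/8, 1/8)
4. V lies on line QP with QV:VP = 1:5 ⇒ V = (5/16, 11/48)
2·[CQM] = -1/2, 2·[SUV] = 1/36
[CQM]:[SUV] = -1/2:1/36 = -18

[CQM]:[SUV] = -18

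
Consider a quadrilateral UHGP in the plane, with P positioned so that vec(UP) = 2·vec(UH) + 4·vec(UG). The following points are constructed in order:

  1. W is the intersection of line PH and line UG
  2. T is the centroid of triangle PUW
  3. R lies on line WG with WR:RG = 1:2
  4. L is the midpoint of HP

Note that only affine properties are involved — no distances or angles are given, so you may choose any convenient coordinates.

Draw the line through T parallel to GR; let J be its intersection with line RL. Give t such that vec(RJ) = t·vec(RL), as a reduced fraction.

t = 4/9

Set U = (0, 0), H = (1, 0), G = (0, 1), P = (2, 4); any affine frame gives the same invariant.
1. W is the intersection of line PH and line UG ⇒ W = (0, -4)
2. T is the centroid of triangle PUW ⇒ T = (2/3, 0)
3. R lies on line WG with WR:RG = 1:2 ⇒ R = (0, -7/3)
4. L is the midpoint of HP ⇒ L = (3/2, 2)
through T parallel to GR: direction (0, -10/3); meets RL at J = (2/3, -11/27)
J = R + t·(L−R) with t = 4/9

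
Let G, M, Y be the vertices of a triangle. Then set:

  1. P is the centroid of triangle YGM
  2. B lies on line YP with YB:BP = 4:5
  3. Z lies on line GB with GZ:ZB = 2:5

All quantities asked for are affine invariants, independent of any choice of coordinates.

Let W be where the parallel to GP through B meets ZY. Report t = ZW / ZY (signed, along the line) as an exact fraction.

t = 25/53

Assign G = (0, 0), M = (1, 0), Y = (0, 1) — the answer is frame-independent, so this choice is without loss of generality.
1. P is the centroid of triangle YGM ⇒ P = (1/3, 1/3)
2. B lies on line YP with YB:BP = 4:5 ⇒ B = (4/27, 19/27)
3. Z lies on line GB with GZ:ZB = 2:5 ⇒ Z = (8/189, 38/189)
through B parallel to GP: direction (1/3, 1/3); meets ZY at W = (32/1431, 827/1431)
W = Z + t·(Y−Z) with t = 25/53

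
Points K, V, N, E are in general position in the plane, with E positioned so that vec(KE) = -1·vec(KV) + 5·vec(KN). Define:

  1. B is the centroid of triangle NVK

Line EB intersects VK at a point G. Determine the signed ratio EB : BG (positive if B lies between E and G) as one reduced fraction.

EB:BG = 14

Set K = (0, 0), V = (1, 0), N = (0, 1), E = (-1, 5); any affine frame gives the same invariant.
1. B is the centroid of triangle NVK ⇒ B = (1/3, 1/3)
line EB meets VK at G = (3/7, 0)
B = E + t·(G−E) with t = 14/15, so EB:BG = 14/15:1/15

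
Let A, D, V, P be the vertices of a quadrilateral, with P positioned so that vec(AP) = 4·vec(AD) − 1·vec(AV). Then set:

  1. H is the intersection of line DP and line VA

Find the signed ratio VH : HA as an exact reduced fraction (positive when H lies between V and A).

Choose coordinates A = (0, 0), D = (1, 0), V = (0, 1), P = (4, -1).
1. H is the intersection of line DP and line VA ⇒ H = (0, 1/3)
H = V + t·(A−V) with t = 2/3, so VH:HA = t:(1−t) = 2/3:1/3

VH:HA = 2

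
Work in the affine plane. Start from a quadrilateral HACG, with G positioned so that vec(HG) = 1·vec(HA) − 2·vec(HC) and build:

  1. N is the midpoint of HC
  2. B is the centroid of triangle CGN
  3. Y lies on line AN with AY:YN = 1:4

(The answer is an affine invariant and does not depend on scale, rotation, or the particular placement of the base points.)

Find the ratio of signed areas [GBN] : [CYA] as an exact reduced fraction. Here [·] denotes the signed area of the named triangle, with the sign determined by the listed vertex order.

Set H = (0, 0), A = (1, 0), C = (0, 1), G = (1, -2); any affine frame gives the same invariant.
1. N is the midpoint of HC ⇒ N = (0, 1/2)
2. B is the centroid of triangle CGN ⇒ B = (1/3, -1/6)
3. Y lies on line AN with AY:YN = 1:4 ⇒ Y = (4/5, 1/10)
2·[GBN] = 1/6, 2·[CYA] = 1/10
[GBN]:[CYA] = 1/6:1/10 = 5/3

[GBN]:[CYA] = 5/3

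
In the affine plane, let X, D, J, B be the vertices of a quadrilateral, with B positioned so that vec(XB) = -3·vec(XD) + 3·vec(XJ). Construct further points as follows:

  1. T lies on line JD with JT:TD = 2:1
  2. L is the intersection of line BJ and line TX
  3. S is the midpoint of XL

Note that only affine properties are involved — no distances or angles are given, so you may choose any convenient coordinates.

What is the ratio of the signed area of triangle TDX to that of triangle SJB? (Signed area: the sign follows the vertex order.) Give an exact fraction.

[TDX]:[SJB] = -2/9

Assign X = (0, 0), D = (1, 0), J = (0, 1), B = (-3, 3) — the answer is frame-independent, so this choice is without loss of generality.
1. T lies on line JD with JT:TD = 2:1 ⇒ T = (2/3, 1/3)
2. L is the intersection of line BJ and line TX ⇒ L = (6/7, 3/7)
3. S is the midpoint of XL ⇒ S = (3/7, 3/14)
2·[TDX] = -1/3, 2·[SJB] = 3/2
[TDX]:[SJB] = -1/3:3/2 = -2/9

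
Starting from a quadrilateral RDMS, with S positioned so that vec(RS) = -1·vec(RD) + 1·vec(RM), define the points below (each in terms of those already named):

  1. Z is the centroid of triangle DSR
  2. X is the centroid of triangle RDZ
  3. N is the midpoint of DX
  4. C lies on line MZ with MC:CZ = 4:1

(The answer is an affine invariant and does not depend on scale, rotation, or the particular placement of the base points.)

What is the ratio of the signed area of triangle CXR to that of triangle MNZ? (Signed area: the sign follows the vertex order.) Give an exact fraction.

[CXR]:[MNZ] = 7/20

Assign R = (0, 0), D = (1, 0), M = (0, 1), S = (-1, 1) — the answer is frame-independent, so this choice is without loss of generality.
1. Z is the centroid of triangle DSR ⇒ Z = (0, 1/3)
2. X is the centroid of triangle RDZ ⇒ X = (1/3, 1/9)
3. N is the midpoint of DX ⇒ N = (2/3, 1/18)
4. C lies on line MZ with MC:CZ = 4:1 ⇒ C = (0, 7/15)
2·[CXR] = -7/45, 2·[MNZ] = -4/9
[CXR]:[MNZ] = -7/45:-4/9 = 7/20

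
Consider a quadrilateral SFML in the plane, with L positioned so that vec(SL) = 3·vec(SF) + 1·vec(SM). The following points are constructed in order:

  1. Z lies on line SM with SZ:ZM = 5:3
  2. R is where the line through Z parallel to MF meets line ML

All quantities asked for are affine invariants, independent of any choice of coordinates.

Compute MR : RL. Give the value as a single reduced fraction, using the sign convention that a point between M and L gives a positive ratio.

MR:RL = -1/9

Set S = (0, 0), F = (1, 0), M = (0, 1), L = (3, 1); any affine frame gives the same invariant.
1. Z lies on line SM with SZ:ZM = 5:3 ⇒ Z = (0, 5/8)
2. R is where the line through Z parallel to MF meets line ML ⇒ R = (-3/8, 1)
R = M + t·(L−M) with t = -1/8, so MR:RL = t:(1−t) = -1/8:9/8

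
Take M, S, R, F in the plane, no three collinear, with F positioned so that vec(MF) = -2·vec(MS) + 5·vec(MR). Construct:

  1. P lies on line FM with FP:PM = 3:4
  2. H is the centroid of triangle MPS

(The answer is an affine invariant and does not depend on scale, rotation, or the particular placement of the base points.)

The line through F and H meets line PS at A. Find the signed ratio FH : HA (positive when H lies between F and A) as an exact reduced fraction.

FH:HA = -13/4

Choose coordinates M = (0, 0), S = (1, 0), R = (0, 1), F = (-2, 5).
1. P lies on line FM with FP:PM = 3:4 ⇒ P = (-8/7, 20/7)
2. H is the centroid of triangle MPS ⇒ H = (-1/21, 20/21)
line FH meets PS at A = (-59/91, 200/91)
H = F + t·(A−F) with t = 13/9, so FH:HA = 13/9:-4/9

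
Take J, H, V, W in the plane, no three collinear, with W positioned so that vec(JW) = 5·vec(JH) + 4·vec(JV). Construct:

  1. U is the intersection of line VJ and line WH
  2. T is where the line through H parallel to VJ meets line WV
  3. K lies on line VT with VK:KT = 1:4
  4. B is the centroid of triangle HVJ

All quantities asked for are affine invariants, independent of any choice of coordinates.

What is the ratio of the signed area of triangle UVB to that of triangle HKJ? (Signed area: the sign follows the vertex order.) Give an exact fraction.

Choose coordinates J = (0, 0), H = (1, 0), V = (0, 1), W = (5, 4).
1. U is the intersection of line VJ and line WH ⇒ U = (0, -1)
2. T is where the line through H parallel to VJ meets line WV ⇒ T = (1, 8/5)
3. K lies on line VT with VK:KT = 1:4 ⇒ K = (1/5, 28/25)
4. B is the centroid of triangle HVJ ⇒ B = (1/3, 1/3)
2·[UVB] = -2/3, 2·[HKJ] = 28/25
[UVB]:[HKJ] = -2/3:28/25 = -25/42

[UVB]:[HKJ] = -25/42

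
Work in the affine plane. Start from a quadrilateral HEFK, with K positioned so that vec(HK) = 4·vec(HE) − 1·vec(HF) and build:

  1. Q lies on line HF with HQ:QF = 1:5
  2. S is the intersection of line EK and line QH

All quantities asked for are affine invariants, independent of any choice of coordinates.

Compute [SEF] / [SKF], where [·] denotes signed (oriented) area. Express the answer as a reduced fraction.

[SEF]:[SKF] = 1/4

Work in coordinates with H = (0, 0), E = (1, 0), F = (0, 1), K = (4, -1).
1. Q lies on line HF with HQ:QF = 1:5 ⇒ Q = (0, 1/6)
2. S is the intersection of line EK and line QH ⇒ S = (0, 1/3)
2·[SEF] = 2/3, 2·[SKF] = 8/3
[SEF]:[SKF] = 2/3:8/3 = 1/4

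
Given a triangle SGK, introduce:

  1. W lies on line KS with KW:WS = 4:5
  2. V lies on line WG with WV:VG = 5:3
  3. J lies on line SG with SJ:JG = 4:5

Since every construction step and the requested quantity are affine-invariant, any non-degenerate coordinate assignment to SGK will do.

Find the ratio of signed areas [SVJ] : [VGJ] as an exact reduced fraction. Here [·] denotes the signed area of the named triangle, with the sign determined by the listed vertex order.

Set S = (0, 0), G = (1, 0), K = (0, 1); any affine frame gives the same invariant.
1. W lies on line KS with KW:WS = 4:5 ⇒ W = (0, 5/9)
2. V lies on line WG with WV:VG = 5:3 ⇒ V = (5/8, 5/24)
3. J lies on line SG with SJ:JG = 4:5 ⇒ J = (4/9, 0)
2·[SVJ] = -5/54, 2·[VGJ] = -25/216
[SVJ]:[VGJ] = -5/54:-25/216 = 4/5

[SVJ]:[VGJ] = 4/5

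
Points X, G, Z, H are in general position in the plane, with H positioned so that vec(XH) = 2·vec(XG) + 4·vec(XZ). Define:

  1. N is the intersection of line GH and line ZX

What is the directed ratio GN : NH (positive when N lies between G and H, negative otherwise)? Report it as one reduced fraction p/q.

GN:NH = -1/2

Choose coordinates X = (0, 0), G = (1, 0), Z = (0, 1), H = (2, 4).
1. N is the intersection of line GH and line ZX ⇒ N = (0, -4)
N = G + t·(H−G) with t = -1, so GN:NH = t:(1−t) = -1:2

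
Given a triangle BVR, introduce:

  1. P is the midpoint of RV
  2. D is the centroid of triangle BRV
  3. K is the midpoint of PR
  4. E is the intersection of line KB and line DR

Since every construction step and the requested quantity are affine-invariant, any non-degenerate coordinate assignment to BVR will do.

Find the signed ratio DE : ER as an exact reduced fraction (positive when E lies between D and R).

Work in coordinates with B = (0, 0), V = (1, 0), R = (0, 1).
1. P is the midpoint of RV ⇒ P = (1/2, 1/2)
2. D is the centroid of triangle BRV ⇒ D = (1/3, 1/3)
3. K is the midpoint of PR ⇒ K = (1/4, 3/4)
4. E is the intersection of line KB and line DR ⇒ E = (1/5, 3/5)
E = D + t·(R−D) with t = 2/5, so DE:ER = t:(1−t) = 2/5:3/5

DE:ER = 2/3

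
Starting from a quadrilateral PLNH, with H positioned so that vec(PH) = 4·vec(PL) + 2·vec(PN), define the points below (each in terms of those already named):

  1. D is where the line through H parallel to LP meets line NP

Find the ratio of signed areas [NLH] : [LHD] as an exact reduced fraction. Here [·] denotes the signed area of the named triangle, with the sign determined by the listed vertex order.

Work in coordinates with P = (0, 0), L = (1, 0), N = (0, 1), H = (4, 2).
1. D is where the line through H parallel to LP meets line NP ⇒ D = (0, 2)
2·[NLH] = 5, 2·[LHD] = 8
[NLH]:[LHD] = 5:8 = 5/8

[NLH]:[LHD] = 5/8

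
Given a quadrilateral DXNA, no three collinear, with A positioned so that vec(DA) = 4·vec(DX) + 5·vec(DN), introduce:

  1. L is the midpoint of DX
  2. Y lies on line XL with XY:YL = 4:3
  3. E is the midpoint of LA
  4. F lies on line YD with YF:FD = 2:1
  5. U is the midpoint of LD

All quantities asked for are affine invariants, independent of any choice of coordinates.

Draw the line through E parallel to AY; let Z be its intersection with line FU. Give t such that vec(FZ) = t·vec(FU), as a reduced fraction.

Choose coordinates D = (0, 0), X = (1, 0), N = (0, 1), A = (4, 5).
1. L is the midpoint of DX ⇒ L = (1/2, 0)
2. Y lies on line XL with XY:YL = 4:3 ⇒ Y = (5/7, 0)
3. E is the midpoint of LA ⇒ E = (9/4, 5/2)
4. F lies on line YD with YF:FD = 2:1 ⇒ F = (5/21, 0)
5. U is the midpoint of LD ⇒ U = (1/4, 0)
through E parallel to AY: direction (-23/7, -5); meets FU at Z = (17/28, 0)
Z = F + t·(U−F) with t = 31

t = 31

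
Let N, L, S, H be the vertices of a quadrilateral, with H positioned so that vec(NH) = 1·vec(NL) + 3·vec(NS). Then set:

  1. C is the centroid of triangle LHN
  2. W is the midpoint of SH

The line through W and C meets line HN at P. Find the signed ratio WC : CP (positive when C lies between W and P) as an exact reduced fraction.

Assign N = (0, 0), L = (1, 0), S = (0, 1), H = (1, 3) — the answer is frame-independent, so this choice is without loss of generality.
1. C is the centroid of triangle LHN ⇒ C = (2/3, 1)
2. W is the midpoint of SH ⇒ W = (1/2, 2)
line WC meets HN at P = (5/9, 5/3)
C = W + t·(P−W) with t = 3, so WC:CP = 3:-2

WC:CP = -3/2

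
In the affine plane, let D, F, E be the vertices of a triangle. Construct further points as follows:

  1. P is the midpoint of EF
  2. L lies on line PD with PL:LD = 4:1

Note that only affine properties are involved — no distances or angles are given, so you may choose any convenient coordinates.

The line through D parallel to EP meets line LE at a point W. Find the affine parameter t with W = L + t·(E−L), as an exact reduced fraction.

t = -1/4

Set D = (0, 0), F = (1, 0), E = (0, 1); any affine frame gives the same invariant.
1. P is the midpoint of EF ⇒ P = (1/2, 1/2)
2. L lies on line PD with PL:LD = 4:1 ⇒ L = (1/10, 1/10)
through D parallel to EP: direction (1/2, -1/2); meets LE at W = (1/8, -1/8)
W = L + t·(E−L) with t = -1/4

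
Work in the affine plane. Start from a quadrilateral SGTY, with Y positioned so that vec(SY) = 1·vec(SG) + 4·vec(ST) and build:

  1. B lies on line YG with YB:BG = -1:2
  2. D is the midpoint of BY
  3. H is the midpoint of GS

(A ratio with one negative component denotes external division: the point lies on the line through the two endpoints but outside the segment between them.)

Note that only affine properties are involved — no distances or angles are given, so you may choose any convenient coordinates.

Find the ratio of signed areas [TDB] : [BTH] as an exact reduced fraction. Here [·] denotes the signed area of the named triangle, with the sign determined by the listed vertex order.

Choose coordinates S = (0, 0), G = (1, 0), T = (0, 1), Y = (1, 4).
1. B lies on line YG with YB:BG = -1:2 ⇒ B = (1, 8)
2. D is the midpoint of BY ⇒ D = (1, 6)
3. H is the midpoint of GS ⇒ H = (1/2, 0)
2·[TDB] = 2, 2·[BTH] = 9/2
[TDB]:[BTH] = 2:9/2 = 4/9

[TDB]:[BTH] = 4/9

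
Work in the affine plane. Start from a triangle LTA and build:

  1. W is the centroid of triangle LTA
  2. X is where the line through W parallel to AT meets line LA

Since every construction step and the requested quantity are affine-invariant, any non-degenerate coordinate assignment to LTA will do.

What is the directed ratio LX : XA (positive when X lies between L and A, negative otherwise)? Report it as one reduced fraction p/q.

Set L = (0, 0), T = (1, 0), A = (0, 1); any affine frame gives the same invariant.
1. W is the centroid of triangle LTA ⇒ W = (1/3, 1/3)
2. X is where the line through W parallel to AT meets line LA ⇒ X = (0, 2/3)
X = L + t·(A−L) with t = 2/3, so LX:XA = t:(1−t) = 2/3:1/3

LX:XA = 2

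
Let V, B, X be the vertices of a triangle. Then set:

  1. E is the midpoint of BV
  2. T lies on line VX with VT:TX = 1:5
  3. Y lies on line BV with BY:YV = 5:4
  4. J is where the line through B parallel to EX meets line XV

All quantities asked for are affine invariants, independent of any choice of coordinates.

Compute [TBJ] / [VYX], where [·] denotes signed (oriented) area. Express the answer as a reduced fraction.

[TBJ]:[VYX] = 33/8

Choose coordinates V = (0, 0), B = (1, 0), X = (0, 1).
1. E is the midpoint of BV ⇒ E = (1/2, 0)
2. T lies on line VX with VT:TX = 1:5 ⇒ T = (0, 1/6)
3. Y lies on line BV with BY:YV = 5:4 ⇒ Y = (4/9, 0)
4. J is where the line through B parallel to EX meets line XV ⇒ J = (0, 2)
2·[TBJ] = 11/6, 2·[VYX] = 4/9
[TBJ]:[VYX] = 11/6:4/9 = 33/8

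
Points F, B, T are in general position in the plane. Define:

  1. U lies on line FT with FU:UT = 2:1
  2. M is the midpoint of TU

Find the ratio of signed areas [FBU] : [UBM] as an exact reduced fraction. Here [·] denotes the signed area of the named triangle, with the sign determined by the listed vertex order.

[FBU]:[UBM] = 4

Work in coordinates with F = (0, 0), B = (1, 0), T = (0, 1).
1. U lies on line FT with FU:UT = 2:1 ⇒ U = (0, 2/3)
2. M is the midpoint of TU ⇒ M = (0, 5/6)
2·[FBU] = 2/3, 2·[UBM] = 1/6
[FBU]:[UBM] = 2/3:1/6 = 4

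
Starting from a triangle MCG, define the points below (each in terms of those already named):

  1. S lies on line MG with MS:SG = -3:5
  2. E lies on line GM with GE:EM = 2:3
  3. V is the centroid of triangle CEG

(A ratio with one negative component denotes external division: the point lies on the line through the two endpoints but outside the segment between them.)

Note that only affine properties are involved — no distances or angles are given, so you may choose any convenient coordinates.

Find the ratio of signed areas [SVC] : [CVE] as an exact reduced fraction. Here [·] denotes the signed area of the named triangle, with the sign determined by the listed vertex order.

[SVC]:[CVE] = -23/2

Choose coordinates M = (0, 0), C = (1, 0), G = (0, 1).
1. S lies on line MG with MS:SG = -3:5 ⇒ S = (0, -3/2)
2. E lies on line GM with GE:EM = 2:3 ⇒ E = (0, 3/5)
3. V is the centroid of triangle CEG ⇒ V = (1/3, 8/15)
2·[SVC] = -23/15, 2·[CVE] = 2/15
[SVC]:[CVE] = -23/15:2/15 = -23/2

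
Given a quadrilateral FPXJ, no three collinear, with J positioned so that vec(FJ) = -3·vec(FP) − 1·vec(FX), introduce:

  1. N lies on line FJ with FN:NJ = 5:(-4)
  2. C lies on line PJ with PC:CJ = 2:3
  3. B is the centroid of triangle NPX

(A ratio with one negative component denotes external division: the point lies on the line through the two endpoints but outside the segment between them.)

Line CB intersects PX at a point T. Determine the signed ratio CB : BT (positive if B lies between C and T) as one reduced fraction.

Assign F = (0, 0), P = (1, 0), X = (0, 1), J = (-3, -1) — the answer is frame-independent, so this choice is without loss of generality.
1. N lies on line FJ with FN:NJ = 5:(-4) ⇒ N = (-15, -5)
2. C lies on line PJ with PC:CJ = 2:3 ⇒ C = (-3/5, -2/5)
3. B is the centroid of triangle NPX ⇒ B = (-14/3, -4/3)
line CB meets PX at T = (77/75, -2/75)
B = C + t·(T−C) with t = -5/2, so CB:BT = -5/2:7/2

CB:BT = -5/7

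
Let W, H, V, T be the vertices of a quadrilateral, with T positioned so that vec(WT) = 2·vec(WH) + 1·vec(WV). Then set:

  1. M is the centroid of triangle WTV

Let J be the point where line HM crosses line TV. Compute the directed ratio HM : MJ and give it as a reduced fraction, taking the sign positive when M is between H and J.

HM:MJ = 2

Choose coordinates W = (0, 0), H = (1, 0), V = (0, 1), T = (2, 1).
1. M is the centroid of triangle WTV ⇒ M = (2/3, 2/3)
line HM meets TV at J = (1/2, 1)
M = H + t·(J−H) with t = 2/3, so HM:MJ = 2/3:1/3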